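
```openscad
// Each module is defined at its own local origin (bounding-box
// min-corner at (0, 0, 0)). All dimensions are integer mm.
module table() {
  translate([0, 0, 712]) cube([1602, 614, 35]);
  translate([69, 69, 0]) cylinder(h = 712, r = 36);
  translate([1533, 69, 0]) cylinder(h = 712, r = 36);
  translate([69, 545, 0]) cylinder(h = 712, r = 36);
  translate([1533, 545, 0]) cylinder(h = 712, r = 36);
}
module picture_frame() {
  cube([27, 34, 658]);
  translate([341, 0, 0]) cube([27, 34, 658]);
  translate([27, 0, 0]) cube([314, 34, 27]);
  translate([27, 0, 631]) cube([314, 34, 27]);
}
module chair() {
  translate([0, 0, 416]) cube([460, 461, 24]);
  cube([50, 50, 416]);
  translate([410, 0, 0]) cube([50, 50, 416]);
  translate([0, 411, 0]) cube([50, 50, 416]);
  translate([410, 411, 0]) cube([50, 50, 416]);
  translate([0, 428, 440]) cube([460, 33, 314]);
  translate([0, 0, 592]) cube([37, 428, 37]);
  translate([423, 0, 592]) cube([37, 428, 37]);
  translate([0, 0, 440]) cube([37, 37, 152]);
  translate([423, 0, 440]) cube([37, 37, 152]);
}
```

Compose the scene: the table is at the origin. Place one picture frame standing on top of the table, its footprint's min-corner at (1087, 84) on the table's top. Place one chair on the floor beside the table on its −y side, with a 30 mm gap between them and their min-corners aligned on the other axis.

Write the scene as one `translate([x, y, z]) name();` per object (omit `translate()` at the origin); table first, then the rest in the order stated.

table();
translate([1087, 84, 747]) picture_frame();
translate([0, -491, 0]) chair();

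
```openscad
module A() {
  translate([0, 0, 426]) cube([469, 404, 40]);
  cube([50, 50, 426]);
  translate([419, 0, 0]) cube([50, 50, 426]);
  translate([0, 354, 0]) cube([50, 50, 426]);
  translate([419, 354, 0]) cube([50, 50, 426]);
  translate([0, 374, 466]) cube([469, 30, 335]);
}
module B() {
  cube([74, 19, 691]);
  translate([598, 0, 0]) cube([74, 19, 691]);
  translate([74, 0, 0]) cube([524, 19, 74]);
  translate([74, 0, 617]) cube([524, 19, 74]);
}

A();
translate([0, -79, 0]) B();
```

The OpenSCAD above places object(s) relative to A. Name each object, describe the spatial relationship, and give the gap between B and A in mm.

A is a chair. B is a picture frame. The picture frame is on the floor beside the chair on its −y side. The gap between the picture frame and the chair is 60 mm.

The picture frame's nearest face is 60 mm from the chair's −y face.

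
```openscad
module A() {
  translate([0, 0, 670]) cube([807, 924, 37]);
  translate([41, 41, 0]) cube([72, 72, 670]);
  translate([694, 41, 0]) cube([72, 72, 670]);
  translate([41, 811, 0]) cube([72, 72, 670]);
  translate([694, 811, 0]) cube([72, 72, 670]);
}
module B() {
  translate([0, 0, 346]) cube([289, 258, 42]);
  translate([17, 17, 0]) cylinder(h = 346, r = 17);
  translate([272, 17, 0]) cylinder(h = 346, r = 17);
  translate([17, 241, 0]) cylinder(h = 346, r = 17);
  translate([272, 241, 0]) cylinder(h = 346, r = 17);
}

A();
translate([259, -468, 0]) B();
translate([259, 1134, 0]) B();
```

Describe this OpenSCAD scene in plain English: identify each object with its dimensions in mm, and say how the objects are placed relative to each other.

A is a rectangular dining table. The top is 807×924×37 mm with its upper surface at z = 707 mm. It stands on four 72×72 mm square legs, each inset 41 mm from the nearest pair of top edges, running from the floor to the underside of the top.

B is a four-legged stool. The seat is a 289×258×42 mm slab whose top surface is at z = 388 mm; four round legs, each 34 mm in diameter, run from the floor (z = 0) to the underside of the seat, each leg's axis is inset half a diameter from the nearest pair of seat edges (so the leg's bounding box is flush with the corner).

Two stools sit around the table at the −y, +y sides.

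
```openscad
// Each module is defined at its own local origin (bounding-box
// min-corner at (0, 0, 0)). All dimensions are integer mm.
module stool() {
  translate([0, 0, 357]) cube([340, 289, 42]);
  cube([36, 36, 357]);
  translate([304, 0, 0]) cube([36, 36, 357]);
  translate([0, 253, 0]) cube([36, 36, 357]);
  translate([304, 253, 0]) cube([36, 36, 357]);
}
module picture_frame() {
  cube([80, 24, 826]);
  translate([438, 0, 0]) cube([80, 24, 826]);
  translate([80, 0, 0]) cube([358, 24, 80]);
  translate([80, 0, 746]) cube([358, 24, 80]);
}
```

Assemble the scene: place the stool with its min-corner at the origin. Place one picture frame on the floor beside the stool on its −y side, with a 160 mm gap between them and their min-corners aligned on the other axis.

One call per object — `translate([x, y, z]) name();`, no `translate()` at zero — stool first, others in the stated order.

stool();
translate([0, -184, 0]) picture_frame();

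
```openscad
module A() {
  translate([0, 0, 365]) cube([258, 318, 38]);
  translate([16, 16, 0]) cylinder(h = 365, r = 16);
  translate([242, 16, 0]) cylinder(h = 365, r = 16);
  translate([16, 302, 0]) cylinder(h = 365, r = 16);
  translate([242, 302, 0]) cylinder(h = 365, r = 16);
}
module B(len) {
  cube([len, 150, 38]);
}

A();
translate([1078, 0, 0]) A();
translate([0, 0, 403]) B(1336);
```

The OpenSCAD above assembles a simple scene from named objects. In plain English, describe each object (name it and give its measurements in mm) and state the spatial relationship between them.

A is a four-legged stool. The seat is 258×318 mm, 38 mm thick, top at z = 403 mm. It stands on four round legs, each 32 mm in diameter, from z = 0 to the seat underside, each leg's axis is inset half a diameter from the nearest pair of seat edges (so the leg's bounding box is flush with the corner).

B is a rectangular beam 1336 mm long (x), 150 mm deep (y), 38 mm thick (z).

The beam spans the tops of two stools placed 820 mm apart, resting at z = 403 mm.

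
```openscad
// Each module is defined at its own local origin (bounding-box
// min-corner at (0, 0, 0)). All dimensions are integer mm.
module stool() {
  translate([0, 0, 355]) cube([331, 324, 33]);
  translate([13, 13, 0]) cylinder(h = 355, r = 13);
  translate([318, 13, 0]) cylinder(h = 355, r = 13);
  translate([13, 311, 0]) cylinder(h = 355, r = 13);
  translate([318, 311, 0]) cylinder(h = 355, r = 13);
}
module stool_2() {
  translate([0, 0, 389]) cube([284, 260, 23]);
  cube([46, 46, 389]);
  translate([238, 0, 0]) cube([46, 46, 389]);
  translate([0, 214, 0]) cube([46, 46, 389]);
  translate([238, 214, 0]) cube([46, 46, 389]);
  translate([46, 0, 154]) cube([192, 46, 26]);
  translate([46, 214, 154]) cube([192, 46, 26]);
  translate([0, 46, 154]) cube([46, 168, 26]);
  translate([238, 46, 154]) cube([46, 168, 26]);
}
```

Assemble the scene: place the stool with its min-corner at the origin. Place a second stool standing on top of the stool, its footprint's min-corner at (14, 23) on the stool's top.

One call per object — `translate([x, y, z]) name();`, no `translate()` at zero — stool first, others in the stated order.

stool();
translate([14, 23, 388]) stool_2();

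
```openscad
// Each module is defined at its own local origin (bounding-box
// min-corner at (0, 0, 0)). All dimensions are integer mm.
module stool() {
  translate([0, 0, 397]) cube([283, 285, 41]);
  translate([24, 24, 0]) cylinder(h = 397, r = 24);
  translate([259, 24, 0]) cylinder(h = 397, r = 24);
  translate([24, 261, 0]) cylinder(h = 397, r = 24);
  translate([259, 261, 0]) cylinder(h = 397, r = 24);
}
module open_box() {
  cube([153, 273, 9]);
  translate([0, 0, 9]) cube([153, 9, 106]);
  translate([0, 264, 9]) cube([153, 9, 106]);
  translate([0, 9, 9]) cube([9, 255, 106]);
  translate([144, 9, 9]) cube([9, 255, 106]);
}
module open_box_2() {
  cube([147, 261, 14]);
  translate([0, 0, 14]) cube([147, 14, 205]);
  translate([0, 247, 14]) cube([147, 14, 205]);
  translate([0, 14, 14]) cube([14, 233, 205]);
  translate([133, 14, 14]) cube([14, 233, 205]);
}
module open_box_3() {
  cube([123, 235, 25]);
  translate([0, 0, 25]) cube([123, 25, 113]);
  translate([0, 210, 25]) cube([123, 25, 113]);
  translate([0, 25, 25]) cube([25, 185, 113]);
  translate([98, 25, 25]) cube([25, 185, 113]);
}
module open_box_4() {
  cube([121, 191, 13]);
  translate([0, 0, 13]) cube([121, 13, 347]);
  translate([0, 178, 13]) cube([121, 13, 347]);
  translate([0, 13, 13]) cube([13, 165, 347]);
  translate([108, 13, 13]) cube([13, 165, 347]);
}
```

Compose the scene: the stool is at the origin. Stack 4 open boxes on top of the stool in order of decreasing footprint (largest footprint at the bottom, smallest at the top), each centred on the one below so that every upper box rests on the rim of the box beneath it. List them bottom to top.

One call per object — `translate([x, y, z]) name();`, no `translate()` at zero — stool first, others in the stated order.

stool();
translate([65, 6, 438]) open_box();
translate([68, 12, 553]) open_box_2();
translate([80, 25, 772]) open_box_3();
translate([81, 47, 910]) open_box_4();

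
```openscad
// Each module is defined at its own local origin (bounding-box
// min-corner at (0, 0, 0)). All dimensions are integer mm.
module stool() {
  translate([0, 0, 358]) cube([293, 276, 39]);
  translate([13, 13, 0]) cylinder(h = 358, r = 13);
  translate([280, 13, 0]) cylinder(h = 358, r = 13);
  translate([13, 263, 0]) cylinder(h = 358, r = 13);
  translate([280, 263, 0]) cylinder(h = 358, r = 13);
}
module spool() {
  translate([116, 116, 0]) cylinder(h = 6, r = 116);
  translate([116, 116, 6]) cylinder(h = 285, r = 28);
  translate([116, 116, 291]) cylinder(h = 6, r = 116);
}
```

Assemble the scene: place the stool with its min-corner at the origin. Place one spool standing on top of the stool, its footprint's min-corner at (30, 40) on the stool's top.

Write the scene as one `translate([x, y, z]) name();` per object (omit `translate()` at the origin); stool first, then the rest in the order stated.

stool();
translate([30, 40, 397]) spool();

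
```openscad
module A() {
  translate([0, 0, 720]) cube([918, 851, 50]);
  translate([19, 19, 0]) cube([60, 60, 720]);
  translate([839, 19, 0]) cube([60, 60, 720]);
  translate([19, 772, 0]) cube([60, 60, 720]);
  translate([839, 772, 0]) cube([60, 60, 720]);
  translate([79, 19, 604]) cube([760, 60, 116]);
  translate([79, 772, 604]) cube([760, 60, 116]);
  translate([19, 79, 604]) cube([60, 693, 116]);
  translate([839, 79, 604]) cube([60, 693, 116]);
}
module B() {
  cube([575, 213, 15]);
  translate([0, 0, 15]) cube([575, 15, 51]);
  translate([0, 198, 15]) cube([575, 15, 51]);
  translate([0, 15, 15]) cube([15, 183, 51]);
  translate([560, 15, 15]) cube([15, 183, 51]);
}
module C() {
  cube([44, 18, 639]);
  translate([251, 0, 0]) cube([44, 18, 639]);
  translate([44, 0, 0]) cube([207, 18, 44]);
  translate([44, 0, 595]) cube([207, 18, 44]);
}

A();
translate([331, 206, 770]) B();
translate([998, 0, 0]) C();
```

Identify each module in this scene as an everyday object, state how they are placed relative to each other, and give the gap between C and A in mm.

A is a table. B is an open box. C is a picture frame. The open box is on top of the table. The picture frame is on the floor beside the table on its +x side. The gap between the picture frame and the table is 80 mm.

The picture frame's nearest face is 80 mm from the table's +x face.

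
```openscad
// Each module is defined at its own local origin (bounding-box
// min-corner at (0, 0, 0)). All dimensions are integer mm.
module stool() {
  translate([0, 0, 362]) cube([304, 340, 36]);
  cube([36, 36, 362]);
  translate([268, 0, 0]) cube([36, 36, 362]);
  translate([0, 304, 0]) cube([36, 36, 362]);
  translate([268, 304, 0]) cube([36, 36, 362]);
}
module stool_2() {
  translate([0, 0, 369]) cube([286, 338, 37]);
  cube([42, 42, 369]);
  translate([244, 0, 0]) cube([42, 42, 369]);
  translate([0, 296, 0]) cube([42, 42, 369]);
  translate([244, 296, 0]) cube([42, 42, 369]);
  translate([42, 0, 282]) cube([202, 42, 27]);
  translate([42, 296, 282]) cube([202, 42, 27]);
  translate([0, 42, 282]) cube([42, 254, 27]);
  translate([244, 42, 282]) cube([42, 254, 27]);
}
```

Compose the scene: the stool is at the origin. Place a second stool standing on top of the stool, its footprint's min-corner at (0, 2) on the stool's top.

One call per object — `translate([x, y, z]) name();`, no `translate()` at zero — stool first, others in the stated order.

stool();
translate([0, 2, 398]) stool_2();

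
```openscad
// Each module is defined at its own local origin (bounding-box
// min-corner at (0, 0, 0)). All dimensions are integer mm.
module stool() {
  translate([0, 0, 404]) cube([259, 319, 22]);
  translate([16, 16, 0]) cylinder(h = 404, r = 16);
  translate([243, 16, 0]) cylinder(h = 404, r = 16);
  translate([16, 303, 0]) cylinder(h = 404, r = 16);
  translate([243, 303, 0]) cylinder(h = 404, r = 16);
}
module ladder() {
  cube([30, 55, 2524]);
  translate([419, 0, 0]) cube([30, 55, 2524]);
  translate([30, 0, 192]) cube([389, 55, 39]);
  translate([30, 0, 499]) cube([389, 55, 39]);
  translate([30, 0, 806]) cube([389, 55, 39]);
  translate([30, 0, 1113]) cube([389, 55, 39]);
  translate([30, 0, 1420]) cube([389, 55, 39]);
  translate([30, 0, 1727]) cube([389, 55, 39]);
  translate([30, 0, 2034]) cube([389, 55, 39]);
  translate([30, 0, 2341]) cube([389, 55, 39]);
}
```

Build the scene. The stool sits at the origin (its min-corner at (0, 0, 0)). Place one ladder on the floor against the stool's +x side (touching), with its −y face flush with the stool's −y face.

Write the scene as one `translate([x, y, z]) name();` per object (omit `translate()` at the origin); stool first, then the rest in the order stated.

stool();
translate([259, 0, 0]) ladder();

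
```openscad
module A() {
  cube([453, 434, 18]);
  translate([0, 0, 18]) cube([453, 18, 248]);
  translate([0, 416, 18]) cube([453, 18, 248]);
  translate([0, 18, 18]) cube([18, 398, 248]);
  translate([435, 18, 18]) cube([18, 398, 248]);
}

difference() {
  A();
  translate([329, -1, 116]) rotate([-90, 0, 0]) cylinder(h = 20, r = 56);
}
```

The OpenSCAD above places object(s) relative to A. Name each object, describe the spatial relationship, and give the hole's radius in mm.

The subtracted cylinder has r = 56 mm.

A is an open box. The open box has a circular hole through its front wall. The hole's radius is 56 mm.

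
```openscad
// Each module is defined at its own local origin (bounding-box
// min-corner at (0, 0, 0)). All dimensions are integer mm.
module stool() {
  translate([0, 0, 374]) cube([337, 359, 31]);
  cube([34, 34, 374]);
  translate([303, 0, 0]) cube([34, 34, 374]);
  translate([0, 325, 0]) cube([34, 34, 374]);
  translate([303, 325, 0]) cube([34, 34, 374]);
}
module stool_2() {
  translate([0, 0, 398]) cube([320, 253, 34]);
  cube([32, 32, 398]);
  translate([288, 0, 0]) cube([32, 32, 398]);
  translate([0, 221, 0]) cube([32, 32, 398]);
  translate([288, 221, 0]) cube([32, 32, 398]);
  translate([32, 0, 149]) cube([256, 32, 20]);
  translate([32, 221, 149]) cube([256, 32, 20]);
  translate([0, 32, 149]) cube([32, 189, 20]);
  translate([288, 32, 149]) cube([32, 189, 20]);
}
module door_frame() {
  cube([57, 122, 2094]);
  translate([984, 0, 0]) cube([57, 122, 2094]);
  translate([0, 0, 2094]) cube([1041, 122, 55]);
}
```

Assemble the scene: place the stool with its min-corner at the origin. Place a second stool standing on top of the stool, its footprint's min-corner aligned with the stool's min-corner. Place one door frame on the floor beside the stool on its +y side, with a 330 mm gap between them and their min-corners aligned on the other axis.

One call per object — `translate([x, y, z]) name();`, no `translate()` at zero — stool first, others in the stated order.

stool();
translate([0, 0, 405]) stool_2();
translate([0, 689, 0]) door_frame();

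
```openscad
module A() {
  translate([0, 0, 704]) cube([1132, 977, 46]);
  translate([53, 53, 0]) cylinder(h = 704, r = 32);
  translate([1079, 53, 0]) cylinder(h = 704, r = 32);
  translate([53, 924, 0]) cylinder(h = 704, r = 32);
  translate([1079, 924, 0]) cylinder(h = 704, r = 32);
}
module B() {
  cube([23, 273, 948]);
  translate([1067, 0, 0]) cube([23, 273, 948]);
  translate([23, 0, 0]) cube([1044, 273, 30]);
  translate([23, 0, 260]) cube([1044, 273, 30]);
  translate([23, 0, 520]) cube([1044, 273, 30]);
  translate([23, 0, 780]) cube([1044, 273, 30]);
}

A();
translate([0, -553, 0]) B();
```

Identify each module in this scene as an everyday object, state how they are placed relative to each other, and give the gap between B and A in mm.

A is a table. B is a bookshelf. The bookshelf is on the floor beside the table on its −y side. The gap between the bookshelf and the table is 280 mm.

The bookshelf's nearest face is 280 mm from the table's −y face.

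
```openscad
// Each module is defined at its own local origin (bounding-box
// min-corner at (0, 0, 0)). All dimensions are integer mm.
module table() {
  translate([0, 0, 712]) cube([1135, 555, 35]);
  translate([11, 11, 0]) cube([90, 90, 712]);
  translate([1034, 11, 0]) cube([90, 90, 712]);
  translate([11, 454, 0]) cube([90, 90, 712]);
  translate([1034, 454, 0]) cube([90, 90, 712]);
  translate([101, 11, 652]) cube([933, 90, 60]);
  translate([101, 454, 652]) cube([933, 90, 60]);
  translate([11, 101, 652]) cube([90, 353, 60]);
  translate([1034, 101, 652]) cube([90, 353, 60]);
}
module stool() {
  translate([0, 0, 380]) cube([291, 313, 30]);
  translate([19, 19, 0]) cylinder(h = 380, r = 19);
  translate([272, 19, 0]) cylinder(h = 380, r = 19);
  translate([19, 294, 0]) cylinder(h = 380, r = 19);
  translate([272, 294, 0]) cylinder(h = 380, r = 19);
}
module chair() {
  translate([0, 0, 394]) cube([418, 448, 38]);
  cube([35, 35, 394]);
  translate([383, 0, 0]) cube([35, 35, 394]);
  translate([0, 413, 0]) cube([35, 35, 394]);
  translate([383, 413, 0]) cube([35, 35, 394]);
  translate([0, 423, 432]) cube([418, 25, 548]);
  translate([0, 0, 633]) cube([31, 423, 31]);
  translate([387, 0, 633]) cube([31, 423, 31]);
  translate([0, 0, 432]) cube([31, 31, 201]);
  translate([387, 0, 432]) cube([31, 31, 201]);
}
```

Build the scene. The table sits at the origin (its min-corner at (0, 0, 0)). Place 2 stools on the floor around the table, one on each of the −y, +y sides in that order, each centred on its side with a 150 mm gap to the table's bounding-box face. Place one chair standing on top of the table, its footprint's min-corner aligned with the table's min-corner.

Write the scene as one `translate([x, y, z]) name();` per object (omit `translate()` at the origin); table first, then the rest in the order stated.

table();
translate([422, -463, 0]) stool();
translate([422, 705, 0]) stool();
translate([0, 0, 747]) chair();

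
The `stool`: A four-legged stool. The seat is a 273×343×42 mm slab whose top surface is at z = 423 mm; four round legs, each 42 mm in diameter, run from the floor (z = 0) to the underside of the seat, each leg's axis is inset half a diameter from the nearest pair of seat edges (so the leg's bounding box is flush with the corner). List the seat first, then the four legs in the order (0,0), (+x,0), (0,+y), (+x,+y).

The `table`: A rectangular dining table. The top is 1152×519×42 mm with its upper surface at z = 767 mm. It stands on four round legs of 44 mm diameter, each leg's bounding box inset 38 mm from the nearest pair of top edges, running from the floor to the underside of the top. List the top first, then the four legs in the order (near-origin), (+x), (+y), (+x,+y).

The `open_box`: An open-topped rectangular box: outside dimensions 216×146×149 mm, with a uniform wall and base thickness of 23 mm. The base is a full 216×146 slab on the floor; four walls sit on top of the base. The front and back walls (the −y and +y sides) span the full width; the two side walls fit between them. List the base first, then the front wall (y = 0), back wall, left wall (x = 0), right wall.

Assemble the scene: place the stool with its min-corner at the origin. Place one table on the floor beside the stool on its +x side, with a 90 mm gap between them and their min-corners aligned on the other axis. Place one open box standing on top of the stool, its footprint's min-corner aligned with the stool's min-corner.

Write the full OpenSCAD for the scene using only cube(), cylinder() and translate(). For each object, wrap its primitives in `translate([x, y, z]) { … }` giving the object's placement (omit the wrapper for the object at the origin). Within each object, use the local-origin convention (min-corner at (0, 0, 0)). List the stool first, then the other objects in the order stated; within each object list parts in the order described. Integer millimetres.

translate([0, 0, 381]) cube([273, 343, 42]);
translate([21, 21, 0]) cylinder(h = 381, r = 21);
translate([252, 21, 0]) cylinder(h = 381, r = 21);
translate([21, 322, 0]) cylinder(h = 381, r = 21);
translate([252, 322, 0]) cylinder(h = 381, r = 21);
translate([363, 0, 0]) {
  translate([0, 0, 725]) cube([1152, 519, 42]);
  translate([60, 60, 0]) cylinder(h = 725, r = 22);
  translate([1092, 60, 0]) cylinder(h = 725, r = 22);
  translate([60, 459, 0]) cylinder(h = 725, r = 22);
  translate([1092, 459, 0]) cylinder(h = 725, r = 22);
}
translate([0, 0, 423]) {
  cube([216, 146, 23]);
  translate([0, 0, 23]) cube([216, 23, 126]);
  translate([0, 123, 23]) cube([216, 23, 126]);
  translate([0, 23, 23]) cube([23, 100, 126]);
  translate([193, 23, 23]) cube([23, 100, 126]);
}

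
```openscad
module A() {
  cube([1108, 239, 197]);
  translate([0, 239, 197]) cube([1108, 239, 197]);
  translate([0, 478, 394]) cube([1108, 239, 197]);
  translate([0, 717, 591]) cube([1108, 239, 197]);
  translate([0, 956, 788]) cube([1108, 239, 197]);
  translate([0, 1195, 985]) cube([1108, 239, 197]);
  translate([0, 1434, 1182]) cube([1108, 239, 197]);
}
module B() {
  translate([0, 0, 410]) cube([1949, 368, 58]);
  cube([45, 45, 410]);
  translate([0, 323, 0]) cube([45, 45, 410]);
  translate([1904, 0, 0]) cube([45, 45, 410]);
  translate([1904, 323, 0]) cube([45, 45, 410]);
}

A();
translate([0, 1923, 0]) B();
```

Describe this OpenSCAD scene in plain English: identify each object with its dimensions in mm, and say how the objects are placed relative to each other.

A is a run of 7 identical solid stair steps. Each tread is 1108×239 mm and each step block is 197 mm high. Step 1 rests on the floor; step k is offset from step 1 by (k−1)×239 mm in y and (k−1)×197 mm in z.

B is a bench: a 1949×368 mm seat slab, 58 mm thick, top at z = 468 mm, on four 45×45 mm square legs flush with the seat corners and standing on z = 0.

The bench is on the floor beside the staircase on its +y side.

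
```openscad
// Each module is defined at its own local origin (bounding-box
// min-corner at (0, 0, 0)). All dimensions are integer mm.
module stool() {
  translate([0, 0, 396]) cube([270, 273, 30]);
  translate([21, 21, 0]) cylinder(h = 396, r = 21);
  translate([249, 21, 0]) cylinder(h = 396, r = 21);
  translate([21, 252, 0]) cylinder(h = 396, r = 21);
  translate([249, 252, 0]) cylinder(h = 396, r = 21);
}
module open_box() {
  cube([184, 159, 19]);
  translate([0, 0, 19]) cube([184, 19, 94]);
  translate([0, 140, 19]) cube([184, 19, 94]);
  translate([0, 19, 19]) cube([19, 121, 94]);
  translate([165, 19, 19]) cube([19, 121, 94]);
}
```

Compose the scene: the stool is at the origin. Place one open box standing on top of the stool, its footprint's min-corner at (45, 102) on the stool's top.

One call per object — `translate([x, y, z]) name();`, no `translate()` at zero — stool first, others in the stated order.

stool();
translate([45, 102, 426]) open_box();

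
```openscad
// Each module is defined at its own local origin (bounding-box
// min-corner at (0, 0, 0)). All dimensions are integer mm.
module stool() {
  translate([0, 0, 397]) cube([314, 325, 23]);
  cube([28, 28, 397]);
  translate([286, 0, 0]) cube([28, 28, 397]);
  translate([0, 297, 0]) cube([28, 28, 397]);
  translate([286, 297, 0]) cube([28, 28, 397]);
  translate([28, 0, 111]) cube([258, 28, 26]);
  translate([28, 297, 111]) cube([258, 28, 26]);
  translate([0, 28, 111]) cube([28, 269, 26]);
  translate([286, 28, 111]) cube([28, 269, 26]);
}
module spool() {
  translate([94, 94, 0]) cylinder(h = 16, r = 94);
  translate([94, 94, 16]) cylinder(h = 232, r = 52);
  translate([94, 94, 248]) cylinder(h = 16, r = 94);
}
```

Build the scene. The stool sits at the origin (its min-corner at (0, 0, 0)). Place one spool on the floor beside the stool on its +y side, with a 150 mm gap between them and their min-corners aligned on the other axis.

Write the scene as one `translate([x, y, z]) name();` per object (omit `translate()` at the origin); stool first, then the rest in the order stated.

stool();
translate([0, 475, 0]) spool();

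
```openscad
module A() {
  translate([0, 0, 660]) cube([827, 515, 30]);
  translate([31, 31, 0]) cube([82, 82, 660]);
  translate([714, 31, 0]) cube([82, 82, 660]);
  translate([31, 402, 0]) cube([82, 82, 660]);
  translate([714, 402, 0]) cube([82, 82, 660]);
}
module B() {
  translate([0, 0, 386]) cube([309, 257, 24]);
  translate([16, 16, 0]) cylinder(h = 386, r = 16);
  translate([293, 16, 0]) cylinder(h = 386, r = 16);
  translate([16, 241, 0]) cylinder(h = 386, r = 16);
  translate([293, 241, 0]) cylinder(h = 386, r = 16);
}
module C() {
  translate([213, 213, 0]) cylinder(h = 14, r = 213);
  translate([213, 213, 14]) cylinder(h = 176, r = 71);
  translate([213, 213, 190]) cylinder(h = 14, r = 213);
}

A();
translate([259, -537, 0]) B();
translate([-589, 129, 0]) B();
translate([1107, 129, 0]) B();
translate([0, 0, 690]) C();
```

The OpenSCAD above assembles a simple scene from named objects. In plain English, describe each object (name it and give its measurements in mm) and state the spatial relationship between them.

A is a rectangular dining table. The top is 827×515×30 mm with its upper surface at z = 690 mm. It stands on four 82×82 mm square legs, each inset 31 mm from the nearest pair of top edges, running from the floor to the underside of the top.

B is a simple wooden stool: a rectangular seat 309 mm (x) by 257 mm (y), 24 mm thick, top face at z = 410 mm, on four round legs, each 32 mm in diameter. The legs rest on z = 0, each leg's axis is inset half a diameter from the nearest pair of seat edges (so the leg's bounding box is flush with the corner).

C is a spool: two coaxial disc flanges of radius 213 mm and thickness 14 mm, joined by a core cylinder of radius 71 mm and height 176 mm. The lower flange rests on z = 0 and the three cylinders share a vertical axis.

Three stools sit around the table at the −y, −x, +x sides. The spool is on top of the table.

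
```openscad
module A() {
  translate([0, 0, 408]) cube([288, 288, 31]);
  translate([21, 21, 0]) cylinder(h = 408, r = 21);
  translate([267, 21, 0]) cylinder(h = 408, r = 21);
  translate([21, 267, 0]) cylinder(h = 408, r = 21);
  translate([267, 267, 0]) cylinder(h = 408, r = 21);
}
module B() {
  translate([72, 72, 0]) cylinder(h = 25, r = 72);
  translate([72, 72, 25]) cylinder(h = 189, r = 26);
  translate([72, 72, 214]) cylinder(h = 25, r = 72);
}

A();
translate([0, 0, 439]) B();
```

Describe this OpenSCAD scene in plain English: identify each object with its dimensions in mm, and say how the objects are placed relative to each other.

A is a simple wooden stool: a rectangular seat 288 mm (x) by 288 mm (y), 31 mm thick, top face at z = 439 mm, on four round legs, each 42 mm in diameter. The legs rest on z = 0, each leg's axis is inset half a diameter from the nearest pair of seat edges (so the leg's bounding box is flush with the corner).

B is a spool: two coaxial disc flanges of radius 72 mm and thickness 25 mm, joined by a core cylinder of radius 26 mm and height 189 mm. The lower flange rests on z = 0 and the three cylinders share a vertical axis.

The spool is on top of the stool.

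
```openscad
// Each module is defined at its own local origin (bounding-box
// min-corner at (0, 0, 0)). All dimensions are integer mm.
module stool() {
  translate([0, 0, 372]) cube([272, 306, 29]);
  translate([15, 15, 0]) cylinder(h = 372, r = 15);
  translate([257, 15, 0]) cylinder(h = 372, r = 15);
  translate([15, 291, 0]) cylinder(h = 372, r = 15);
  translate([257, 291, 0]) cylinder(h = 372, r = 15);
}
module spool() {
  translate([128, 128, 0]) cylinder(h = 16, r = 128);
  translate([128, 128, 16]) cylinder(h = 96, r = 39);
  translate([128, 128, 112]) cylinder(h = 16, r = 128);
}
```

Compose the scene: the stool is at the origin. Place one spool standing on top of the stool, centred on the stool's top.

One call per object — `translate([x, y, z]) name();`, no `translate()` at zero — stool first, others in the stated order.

stool();
translate([8, 25, 401]) spool();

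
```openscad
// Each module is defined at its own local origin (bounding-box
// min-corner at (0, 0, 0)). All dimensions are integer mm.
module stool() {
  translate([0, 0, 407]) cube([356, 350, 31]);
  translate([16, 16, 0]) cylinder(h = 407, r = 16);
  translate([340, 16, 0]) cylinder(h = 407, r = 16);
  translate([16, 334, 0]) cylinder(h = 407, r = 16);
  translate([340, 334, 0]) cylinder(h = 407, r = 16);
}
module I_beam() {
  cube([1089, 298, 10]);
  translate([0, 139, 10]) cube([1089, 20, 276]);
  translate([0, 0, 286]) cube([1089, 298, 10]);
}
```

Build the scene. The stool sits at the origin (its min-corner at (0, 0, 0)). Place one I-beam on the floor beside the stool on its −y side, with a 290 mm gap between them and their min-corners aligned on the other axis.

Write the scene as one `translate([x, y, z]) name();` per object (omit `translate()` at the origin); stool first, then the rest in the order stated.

stool();
translate([0, -588, 0]) I_beam();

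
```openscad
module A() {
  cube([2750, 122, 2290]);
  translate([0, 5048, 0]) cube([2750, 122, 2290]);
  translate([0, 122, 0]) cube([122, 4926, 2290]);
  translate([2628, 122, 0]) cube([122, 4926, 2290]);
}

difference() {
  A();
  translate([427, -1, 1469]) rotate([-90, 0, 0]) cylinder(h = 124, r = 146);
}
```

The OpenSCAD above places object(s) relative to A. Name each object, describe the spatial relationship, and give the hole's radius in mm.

The subtracted cylinder has r = 146 mm.

A is a house frame. The house frame has a circular hole through its front wall. The hole's radius is 146 mm.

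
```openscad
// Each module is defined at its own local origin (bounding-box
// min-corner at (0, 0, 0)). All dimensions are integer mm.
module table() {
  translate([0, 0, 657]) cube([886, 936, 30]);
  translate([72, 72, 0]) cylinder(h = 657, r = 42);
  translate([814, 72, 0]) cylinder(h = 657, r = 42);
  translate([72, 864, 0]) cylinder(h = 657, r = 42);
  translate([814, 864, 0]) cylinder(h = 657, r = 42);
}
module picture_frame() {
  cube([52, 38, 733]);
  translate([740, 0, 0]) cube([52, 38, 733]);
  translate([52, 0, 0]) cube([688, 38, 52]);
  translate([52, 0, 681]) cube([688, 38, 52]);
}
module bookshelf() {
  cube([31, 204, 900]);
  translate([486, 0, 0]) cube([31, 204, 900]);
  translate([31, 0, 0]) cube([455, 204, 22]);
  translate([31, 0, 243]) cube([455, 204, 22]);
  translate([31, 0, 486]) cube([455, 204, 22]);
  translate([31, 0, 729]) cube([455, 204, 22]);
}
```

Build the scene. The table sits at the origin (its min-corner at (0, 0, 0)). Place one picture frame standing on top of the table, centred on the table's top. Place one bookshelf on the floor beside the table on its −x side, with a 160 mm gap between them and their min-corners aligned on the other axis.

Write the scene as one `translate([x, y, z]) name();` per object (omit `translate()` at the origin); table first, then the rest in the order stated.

table();
translate([47, 449, 687]) picture_frame();
translate([-677, 0, 0]) bookshelf();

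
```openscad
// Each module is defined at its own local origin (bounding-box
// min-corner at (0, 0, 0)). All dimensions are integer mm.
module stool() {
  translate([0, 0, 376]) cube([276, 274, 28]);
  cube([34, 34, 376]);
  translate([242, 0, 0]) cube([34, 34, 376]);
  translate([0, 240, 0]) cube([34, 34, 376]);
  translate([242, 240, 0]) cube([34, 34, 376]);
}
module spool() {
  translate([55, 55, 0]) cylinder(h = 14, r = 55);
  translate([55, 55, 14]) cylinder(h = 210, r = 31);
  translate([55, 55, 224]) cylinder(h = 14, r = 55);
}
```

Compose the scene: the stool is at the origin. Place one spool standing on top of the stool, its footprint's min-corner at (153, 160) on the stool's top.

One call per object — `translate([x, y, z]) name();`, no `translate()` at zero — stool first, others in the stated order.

stool();
translate([153, 160, 404]) spool();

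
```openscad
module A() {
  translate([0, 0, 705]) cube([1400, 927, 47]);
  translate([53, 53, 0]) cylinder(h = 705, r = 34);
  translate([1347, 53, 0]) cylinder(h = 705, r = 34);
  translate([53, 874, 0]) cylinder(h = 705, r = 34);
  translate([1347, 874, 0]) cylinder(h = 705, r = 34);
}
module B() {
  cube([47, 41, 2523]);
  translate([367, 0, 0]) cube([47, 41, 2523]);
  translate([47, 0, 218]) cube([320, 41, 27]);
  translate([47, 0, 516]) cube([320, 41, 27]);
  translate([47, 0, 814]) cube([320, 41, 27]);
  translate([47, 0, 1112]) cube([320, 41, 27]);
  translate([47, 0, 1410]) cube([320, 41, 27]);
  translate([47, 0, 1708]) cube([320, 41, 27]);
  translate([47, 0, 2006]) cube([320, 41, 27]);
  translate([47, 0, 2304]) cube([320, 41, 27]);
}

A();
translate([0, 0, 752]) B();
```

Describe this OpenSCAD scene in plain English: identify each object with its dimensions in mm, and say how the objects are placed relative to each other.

A is a table: top 1400 mm (x) × 927 mm (y), 47 mm thick, upper face at z = 752 mm, on four round legs of 68 mm diameter, each leg's bounding box inset 19 mm from the nearest pair of top edges, running from z = 0 to the bottom of the top.

B is a straight ladder. Two 47×41 mm vertical rails, 2523 mm tall, stand 414 mm apart (outside-to-outside) with their front faces coplanar on the −y side. 8 rungs, each 41 mm deep and 27 mm tall, span between the inner faces of the rails, front faces flush with the rails. The lowest rung's underside is at z = 218 mm and rungs are spaced 298 mm apart (underside to underside).

The ladder is on top of the table.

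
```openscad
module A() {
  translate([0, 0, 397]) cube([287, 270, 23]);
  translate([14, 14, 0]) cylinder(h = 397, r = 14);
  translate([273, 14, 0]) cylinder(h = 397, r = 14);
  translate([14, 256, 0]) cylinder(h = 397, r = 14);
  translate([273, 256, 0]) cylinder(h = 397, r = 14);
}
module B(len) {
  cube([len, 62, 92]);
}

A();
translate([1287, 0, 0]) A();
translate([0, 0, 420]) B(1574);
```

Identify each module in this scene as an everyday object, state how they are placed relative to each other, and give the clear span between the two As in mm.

Second stool starts at x = 1287; first ends at x = 287; clear span = 1287 − 287 = 1000 mm.

A is a stool. B is a beam. A beam spans the tops of two stools. The clear span between the two stools is 1000 mm.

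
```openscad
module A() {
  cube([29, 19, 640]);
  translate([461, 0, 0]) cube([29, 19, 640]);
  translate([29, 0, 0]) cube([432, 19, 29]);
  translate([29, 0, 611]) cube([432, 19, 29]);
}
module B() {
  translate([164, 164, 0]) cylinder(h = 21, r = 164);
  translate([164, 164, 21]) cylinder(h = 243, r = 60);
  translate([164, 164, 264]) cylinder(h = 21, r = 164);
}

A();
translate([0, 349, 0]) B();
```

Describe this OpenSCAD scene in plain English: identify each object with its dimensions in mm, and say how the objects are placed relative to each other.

A is a rectangular picture frame lying in the x–z plane (depth along y). The opening is 432 mm wide (x) by 582 mm tall (z), surrounded by a border 29 mm wide on all four sides. The frame is 19 mm deep and is made of two full-height vertical stiles with two horizontal rails fitted between them.

B is a spool: two coaxial disc flanges of radius 164 mm and thickness 21 mm, joined by a core cylinder of radius 60 mm and height 243 mm. The lower flange rests on z = 0 and the three cylinders share a vertical axis.

The spool is on the floor beside the picture frame on its +y side.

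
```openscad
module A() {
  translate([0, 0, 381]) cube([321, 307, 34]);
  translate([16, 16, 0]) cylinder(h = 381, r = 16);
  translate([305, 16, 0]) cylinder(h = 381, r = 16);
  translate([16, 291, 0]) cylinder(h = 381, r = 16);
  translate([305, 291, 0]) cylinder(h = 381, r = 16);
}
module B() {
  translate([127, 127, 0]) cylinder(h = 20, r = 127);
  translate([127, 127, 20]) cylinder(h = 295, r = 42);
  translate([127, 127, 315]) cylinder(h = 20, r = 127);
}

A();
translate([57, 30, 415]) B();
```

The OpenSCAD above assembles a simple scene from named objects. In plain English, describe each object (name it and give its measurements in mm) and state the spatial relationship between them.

A is a four-legged stool. The seat is a 321×307×34 mm slab whose top surface is at z = 415 mm; four round legs, each 32 mm in diameter, run from the floor (z = 0) to the underside of the seat, each leg's axis is inset half a diameter from the nearest pair of seat edges (so the leg's bounding box is flush with the corner).

B is a spool: two coaxial disc flanges of radius 127 mm and thickness 20 mm, joined by a core cylinder of radius 42 mm and height 295 mm. The lower flange rests on z = 0 and the three cylinders share a vertical axis.

The spool is on top of the stool.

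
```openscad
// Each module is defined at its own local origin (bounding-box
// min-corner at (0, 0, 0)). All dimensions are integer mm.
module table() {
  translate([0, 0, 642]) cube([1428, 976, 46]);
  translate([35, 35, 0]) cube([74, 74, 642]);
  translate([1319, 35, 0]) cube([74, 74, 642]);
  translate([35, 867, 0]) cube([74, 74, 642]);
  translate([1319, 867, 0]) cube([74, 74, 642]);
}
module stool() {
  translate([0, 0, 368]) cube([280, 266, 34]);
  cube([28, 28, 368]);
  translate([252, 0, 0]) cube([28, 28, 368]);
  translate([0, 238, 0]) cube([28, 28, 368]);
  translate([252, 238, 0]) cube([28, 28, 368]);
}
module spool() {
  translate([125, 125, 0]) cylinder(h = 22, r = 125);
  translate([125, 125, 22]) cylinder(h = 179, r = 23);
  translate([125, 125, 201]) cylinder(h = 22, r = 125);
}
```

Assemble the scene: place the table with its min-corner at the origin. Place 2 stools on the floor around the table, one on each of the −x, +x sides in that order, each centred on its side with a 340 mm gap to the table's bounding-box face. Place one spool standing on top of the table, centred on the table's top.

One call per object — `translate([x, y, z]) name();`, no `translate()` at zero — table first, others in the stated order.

table();
translate([-620, 355, 0]) stool();
translate([1768, 355, 0]) stool();
translate([589, 363, 688]) spool();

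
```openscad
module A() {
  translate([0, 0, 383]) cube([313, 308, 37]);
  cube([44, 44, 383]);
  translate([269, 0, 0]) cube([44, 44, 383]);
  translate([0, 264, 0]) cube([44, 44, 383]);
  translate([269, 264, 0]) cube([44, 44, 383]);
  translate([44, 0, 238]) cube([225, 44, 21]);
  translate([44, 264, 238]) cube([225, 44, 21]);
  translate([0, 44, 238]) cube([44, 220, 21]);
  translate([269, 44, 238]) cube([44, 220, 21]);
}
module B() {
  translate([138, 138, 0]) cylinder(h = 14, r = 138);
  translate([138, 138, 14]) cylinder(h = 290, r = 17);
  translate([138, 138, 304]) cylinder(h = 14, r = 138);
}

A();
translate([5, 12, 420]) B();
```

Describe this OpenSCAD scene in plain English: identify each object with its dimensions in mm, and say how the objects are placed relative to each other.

A is a simple wooden stool: a rectangular seat 313 mm (x) by 308 mm (y), 37 mm thick, top face at z = 420 mm, on four square legs, each 44×44 mm in cross-section. The legs rest on z = 0, each flush with a corner of the seat. Four stretchers, 44 mm wide and 21 mm tall, connect adjacent legs with their undersides at z = 238 mm, each running between the inner faces of the legs it joins and aligned with the legs' outer faces on the other axis.

B is a spool: two coaxial disc flanges of radius 138 mm and thickness 14 mm, joined by a core cylinder of radius 17 mm and height 290 mm. The lower flange rests on z = 0 and the three cylinders share a vertical axis.

The spool is on top of the stool.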